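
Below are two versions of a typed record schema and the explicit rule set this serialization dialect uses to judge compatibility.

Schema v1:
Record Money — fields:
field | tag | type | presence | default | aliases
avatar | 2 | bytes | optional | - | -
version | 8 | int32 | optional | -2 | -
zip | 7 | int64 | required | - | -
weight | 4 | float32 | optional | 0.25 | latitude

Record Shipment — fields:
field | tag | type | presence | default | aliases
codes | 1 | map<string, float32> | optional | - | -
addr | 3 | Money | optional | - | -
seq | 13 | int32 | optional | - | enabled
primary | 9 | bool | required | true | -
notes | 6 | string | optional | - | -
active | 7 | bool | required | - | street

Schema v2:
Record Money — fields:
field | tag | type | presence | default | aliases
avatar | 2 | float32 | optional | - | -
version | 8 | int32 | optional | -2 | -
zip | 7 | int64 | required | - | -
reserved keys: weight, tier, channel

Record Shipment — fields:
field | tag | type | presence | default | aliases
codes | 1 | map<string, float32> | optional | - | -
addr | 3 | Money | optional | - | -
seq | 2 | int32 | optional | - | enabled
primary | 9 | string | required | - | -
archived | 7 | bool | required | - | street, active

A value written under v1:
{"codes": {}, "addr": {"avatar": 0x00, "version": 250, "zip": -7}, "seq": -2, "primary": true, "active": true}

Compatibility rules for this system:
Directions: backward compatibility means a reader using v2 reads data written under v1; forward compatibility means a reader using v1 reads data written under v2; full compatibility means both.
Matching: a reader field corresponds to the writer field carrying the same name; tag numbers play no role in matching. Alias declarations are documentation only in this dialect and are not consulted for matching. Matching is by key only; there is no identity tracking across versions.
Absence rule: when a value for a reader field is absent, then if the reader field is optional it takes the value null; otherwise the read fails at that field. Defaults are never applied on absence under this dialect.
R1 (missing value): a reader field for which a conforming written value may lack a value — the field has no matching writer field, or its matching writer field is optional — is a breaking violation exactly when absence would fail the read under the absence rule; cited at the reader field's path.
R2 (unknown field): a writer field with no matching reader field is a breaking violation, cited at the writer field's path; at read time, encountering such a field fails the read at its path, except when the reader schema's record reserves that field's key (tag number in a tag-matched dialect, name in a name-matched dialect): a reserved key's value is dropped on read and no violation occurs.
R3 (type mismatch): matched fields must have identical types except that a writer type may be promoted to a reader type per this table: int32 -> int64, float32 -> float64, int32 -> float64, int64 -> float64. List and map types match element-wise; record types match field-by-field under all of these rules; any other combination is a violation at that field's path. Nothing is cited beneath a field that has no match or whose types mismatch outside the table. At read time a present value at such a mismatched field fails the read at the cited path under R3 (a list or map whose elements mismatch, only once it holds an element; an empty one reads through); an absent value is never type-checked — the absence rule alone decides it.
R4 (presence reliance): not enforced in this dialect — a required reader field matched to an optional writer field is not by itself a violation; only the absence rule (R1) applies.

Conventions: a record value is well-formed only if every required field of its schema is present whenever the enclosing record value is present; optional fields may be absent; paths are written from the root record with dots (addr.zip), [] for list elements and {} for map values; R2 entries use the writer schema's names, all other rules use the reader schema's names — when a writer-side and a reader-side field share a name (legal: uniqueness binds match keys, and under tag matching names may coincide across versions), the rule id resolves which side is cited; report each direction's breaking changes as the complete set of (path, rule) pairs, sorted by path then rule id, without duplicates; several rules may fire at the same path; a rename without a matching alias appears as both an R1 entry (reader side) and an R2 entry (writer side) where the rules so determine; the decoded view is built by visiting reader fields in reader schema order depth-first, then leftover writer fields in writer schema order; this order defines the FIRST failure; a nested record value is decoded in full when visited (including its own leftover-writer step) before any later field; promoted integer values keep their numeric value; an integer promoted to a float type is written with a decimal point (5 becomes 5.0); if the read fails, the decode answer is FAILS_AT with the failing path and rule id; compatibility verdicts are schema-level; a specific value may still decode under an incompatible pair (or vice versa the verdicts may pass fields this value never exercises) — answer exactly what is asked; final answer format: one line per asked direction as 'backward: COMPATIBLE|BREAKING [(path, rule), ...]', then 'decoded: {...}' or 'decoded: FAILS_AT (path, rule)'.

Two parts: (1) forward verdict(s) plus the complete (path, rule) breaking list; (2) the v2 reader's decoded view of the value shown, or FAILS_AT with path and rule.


forward: BREAKING [(active, R1), (addr.avatar, R3), (archived, R2), (primary, R3)]; decoded: FAILS_AT (addr.avatar, R3)

arrows below run writer -> reader for Shipment
forward pass over Shipment, reader schema v1, writer schema v2:
  codes: paired with writer codes (map<string, float32> -> map<string, float32>; writer optional)
  addr: paired with writer addr (Money -> Money; writer optional)
  seq: paired with writer seq (int32 -> int32; writer optional)
  primary: paired with writer primary (string -> bool; writer required)
  no writer field matches reader notes
  no writer field matches reader active
  writer archived: unknown to reader
  addr.avatar: paired with writer addr.avatar (float32 -> bytes; writer optional)
  addr.version: paired with writer addr.version (int32 -> int32; writer optional)
  addr.zip: paired with writer addr.zip (int64 -> int64; writer required)
  no writer field matches reader addr.weight
  R1 fires at active
  R3 fires at addr.avatar
  R2 fires at archived
  R3 fires at primary
  => forward: BREAKING (4)
migrating the Shipment value to v2:
  codes := {}
  read fails at addr.avatar under R3
  => FAILS_AT (addr.avatar, R3)
checking off the Shipment differences that do not matter here:
  removed field weight from record Money (its key "weight" joins the reserved list) -> inert for the asked Shipment verdict: nothing fires
  field seq in record Shipment: tag 13 changed to 2 -> inert for the asked Shipment verdict: nothing fires
  removed field notes from record Shipment -> matters only for Shipment's backward compatibility — outside the asked direction


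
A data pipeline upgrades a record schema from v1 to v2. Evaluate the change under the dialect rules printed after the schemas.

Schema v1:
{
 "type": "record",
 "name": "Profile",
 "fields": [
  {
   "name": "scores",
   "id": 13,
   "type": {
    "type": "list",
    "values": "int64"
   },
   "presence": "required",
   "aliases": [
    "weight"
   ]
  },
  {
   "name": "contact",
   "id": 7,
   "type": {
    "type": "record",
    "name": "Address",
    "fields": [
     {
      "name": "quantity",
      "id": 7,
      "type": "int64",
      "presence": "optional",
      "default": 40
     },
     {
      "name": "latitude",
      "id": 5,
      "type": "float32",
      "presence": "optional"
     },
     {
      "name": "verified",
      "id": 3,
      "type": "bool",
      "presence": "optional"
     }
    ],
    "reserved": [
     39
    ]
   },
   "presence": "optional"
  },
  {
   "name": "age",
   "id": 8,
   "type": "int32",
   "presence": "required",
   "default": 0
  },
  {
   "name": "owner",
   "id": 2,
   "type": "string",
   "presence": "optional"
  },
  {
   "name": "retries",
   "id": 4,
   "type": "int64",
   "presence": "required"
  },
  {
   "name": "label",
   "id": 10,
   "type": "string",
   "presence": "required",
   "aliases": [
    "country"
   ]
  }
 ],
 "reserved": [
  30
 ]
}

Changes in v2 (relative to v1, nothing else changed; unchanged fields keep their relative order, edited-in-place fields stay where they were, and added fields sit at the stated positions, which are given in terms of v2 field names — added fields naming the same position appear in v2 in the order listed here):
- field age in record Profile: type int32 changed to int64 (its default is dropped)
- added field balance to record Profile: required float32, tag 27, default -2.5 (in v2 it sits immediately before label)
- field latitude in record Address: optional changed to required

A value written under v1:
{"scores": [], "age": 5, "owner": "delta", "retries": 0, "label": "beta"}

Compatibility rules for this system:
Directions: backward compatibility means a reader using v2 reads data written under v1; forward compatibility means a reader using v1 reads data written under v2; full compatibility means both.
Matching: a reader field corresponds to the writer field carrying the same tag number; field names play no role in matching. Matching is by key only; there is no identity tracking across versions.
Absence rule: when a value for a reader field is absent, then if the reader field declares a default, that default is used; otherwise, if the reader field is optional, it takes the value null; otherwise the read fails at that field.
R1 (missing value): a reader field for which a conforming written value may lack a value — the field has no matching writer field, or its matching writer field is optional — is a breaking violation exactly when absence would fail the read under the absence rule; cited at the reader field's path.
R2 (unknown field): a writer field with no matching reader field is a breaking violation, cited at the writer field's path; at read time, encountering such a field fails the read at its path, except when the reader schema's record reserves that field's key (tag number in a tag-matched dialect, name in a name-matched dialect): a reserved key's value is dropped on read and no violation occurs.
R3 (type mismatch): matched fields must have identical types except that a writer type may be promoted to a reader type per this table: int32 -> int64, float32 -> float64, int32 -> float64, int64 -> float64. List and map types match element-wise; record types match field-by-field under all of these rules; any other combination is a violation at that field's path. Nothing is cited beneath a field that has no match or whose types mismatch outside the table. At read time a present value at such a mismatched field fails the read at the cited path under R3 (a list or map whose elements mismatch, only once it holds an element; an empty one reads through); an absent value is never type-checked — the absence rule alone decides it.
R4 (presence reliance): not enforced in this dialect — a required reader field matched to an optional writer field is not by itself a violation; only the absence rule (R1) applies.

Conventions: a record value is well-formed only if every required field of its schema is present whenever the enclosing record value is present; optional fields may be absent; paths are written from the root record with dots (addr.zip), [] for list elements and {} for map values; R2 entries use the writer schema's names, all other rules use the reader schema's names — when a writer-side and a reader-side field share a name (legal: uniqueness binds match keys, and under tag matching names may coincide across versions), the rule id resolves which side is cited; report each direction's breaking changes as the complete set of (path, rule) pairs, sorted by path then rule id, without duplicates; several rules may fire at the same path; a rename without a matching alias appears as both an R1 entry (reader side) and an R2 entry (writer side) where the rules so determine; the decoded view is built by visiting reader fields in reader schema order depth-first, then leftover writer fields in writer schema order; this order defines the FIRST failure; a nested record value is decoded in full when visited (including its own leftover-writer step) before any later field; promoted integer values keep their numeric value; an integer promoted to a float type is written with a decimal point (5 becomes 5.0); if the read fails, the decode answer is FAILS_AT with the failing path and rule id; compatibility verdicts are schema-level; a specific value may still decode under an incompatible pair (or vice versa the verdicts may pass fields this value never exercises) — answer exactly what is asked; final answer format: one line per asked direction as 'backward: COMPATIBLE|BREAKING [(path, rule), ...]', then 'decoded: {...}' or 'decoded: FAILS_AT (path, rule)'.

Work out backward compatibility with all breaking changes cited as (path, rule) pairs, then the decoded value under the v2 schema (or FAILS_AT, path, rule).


arrows below run writer -> reader for Profile
checking backward for Profile: reader v2 against writer v1:
  list<int64> -> list<int64>, writer required: scores aligns to scores
  Address -> Address, writer optional: contact aligns to contact
  int32 -> int64, writer required: age aligns to age
  string -> string, writer optional: owner aligns to owner
  int64 -> int64, writer required: retries aligns to retries
  balance: no writer match
  string -> string, writer required: label aligns to label
  int64 -> int64, writer optional: contact.quantity aligns to contact.quantity
  float32 -> float32, writer optional: contact.latitude aligns to contact.latitude
  bool -> bool, writer optional: contact.verified aligns to contact.verified
  breaking: (contact.latitude, R1)
  => 1 violation(s): backward is BREAKING for Profile
decode walk for Profile under reader schema v2:
  scores := []
  contact := null (absent, optional -> null)
  age := 5 (int32 -> int64)
  owner := "delta"
  retries := 0
  balance := -2.5 (absent -> default)
  label := "beta"
  => decoded: {"scores": [], "contact": null, "age": 5, "owner": "delta", "retries": 0, "balance": -2.5, "label": "beta"}
the other Profile changes do not affect what is asked:
  field age in record Profile: type int32 changed to int64 (its default is dropped) -> fires only in the forward direction of Profile, which is not asked here

backward: BREAKING [(contact.latitude, R1)]; decoded: {"scores": [], "contact": null, "age": 5, "owner": "delta", "retries": 0, "balance": -2.5, "label": "beta"}


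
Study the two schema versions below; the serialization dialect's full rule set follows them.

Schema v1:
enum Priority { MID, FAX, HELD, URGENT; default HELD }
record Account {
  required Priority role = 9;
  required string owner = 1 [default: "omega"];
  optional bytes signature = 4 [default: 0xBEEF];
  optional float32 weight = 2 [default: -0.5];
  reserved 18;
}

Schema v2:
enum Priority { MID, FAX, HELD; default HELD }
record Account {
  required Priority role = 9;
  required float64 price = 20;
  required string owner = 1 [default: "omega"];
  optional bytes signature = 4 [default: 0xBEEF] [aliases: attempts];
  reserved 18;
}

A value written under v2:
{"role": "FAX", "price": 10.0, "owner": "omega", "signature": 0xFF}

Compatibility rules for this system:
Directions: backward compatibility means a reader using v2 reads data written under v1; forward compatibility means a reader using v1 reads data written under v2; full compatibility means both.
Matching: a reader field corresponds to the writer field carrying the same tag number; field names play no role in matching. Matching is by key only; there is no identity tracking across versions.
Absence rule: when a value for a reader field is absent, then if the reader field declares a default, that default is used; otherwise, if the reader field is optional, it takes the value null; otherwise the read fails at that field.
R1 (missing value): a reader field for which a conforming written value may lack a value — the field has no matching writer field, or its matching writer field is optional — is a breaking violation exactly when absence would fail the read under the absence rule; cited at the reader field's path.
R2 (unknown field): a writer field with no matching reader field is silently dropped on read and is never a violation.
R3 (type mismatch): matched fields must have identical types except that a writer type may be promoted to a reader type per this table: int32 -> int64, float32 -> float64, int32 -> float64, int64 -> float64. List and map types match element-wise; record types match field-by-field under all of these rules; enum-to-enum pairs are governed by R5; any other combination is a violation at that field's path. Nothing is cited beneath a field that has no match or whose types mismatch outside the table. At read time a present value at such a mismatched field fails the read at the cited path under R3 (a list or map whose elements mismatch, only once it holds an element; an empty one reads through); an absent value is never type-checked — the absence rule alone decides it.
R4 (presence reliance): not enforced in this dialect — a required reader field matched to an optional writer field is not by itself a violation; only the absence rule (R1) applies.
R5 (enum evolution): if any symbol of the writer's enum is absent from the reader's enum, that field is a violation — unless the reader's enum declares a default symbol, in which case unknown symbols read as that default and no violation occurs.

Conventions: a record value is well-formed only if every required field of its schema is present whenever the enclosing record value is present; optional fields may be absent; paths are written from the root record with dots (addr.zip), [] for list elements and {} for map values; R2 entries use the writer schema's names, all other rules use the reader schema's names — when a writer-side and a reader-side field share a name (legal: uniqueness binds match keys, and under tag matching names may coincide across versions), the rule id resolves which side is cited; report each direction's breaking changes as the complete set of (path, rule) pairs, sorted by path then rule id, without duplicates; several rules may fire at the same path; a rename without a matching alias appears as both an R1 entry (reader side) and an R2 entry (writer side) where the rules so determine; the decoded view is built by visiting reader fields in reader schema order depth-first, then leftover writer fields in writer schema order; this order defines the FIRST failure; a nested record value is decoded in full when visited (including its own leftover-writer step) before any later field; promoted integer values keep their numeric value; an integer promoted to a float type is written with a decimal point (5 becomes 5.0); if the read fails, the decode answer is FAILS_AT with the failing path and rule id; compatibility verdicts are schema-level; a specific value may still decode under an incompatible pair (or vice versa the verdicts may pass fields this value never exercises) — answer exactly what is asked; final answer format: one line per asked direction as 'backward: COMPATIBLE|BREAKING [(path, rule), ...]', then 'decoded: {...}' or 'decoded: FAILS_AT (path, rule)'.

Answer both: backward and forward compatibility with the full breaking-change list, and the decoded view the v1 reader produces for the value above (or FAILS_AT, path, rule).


in Account below, arrows point writer -> reader
checking backward for Account: reader v2 against writer v1:
  role: Priority -> Priority, writer required; from role
  no writer field matches reader price
  owner: string -> string, writer required; from owner
  signature: bytes -> bytes, writer optional; from signature
  weight (writer side), unknown to reader
  R1 fires at price
  backward on Account therefore BREAKING (1)
checking forward for Account: reader v1 against writer v2:
  role: Priority -> Priority, writer required; from role
  owner: string -> string, writer required; from owner
  signature: bytes -> bytes, writer optional; from signature
  no writer field matches reader weight
  price (writer side), unknown to reader
  => forward: COMPATIBLE
decode (reader v1):
  role := "FAX"
  owner := "omega"
  signature := 0xFF
  weight := -0.5 (absent -> default)
  writer price: unknown -> dropped
  => decoded: {"role": "FAX", "owner": "omega", "signature": 0xFF, "weight": -0.5}

backward: BREAKING [(price, R1)]; forward: COMPATIBLE []; decoded: {"role": "FAX", "owner": "omega", "signature": 0xFF, "weight": -0.5}


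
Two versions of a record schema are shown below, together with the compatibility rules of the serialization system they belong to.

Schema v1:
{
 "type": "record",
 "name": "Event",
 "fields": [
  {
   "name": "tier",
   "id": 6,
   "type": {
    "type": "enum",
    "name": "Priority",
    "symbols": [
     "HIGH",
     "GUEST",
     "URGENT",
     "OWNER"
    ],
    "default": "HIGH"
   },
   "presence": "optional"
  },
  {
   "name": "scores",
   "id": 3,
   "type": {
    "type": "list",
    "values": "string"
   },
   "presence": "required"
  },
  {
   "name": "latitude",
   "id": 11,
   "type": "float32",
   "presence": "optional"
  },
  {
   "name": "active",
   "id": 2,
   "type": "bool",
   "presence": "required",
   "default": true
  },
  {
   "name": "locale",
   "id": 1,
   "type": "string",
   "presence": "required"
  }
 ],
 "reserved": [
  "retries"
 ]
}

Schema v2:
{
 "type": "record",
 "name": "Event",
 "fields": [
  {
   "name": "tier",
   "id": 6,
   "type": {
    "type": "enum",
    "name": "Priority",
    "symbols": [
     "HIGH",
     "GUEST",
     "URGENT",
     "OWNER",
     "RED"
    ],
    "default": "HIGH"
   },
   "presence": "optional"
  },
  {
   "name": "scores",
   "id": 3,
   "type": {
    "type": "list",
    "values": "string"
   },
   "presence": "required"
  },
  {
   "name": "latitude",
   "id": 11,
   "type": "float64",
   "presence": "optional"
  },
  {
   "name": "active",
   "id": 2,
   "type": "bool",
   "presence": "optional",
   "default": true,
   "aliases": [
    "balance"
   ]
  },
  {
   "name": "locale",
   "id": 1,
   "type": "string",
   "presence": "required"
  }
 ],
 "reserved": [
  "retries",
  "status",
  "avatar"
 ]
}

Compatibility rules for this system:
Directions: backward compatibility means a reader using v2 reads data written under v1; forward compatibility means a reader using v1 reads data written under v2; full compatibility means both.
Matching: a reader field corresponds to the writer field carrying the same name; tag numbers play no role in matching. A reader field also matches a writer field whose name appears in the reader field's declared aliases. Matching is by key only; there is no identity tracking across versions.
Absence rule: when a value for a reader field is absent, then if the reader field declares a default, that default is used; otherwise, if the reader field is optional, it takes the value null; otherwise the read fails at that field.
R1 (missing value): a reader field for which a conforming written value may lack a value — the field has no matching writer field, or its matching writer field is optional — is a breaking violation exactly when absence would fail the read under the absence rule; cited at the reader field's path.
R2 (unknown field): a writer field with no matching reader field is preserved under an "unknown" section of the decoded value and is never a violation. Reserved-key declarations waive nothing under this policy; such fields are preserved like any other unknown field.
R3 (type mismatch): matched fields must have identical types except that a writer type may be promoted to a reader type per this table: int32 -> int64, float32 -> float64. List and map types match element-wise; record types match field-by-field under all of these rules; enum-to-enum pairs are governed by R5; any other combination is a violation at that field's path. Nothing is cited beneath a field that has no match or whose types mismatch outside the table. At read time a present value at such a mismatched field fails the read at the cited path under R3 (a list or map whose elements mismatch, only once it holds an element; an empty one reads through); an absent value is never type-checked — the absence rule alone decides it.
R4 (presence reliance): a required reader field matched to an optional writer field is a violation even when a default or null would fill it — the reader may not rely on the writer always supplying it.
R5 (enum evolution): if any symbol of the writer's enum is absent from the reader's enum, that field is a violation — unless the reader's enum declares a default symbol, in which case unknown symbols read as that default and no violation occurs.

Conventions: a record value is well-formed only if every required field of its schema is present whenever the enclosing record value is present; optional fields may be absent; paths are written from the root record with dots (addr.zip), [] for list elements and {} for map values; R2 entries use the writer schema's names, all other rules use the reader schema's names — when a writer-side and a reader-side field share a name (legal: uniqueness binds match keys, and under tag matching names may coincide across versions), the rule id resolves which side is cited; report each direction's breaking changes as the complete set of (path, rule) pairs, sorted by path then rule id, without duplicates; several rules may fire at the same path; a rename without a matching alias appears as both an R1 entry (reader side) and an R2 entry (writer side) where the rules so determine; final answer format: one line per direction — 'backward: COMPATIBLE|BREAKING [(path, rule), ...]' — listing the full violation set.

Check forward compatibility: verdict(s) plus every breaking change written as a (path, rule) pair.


the writer's type comes first in each Event pair
forward pass over Event, reader schema v1, writer schema v2:
  tier: paired with writer tier (Priority -> Priority; writer optional)
  scores: paired with writer scores (list<string> -> list<string>; writer required)
  latitude: paired with writer latitude (float64 -> float32; writer optional)
  active: paired with writer active (bool -> bool; writer optional)
  locale: paired with writer locale (string -> string; writer required)
  R4 fires at active
  R3 fires at latitude
  forward on Event therefore BREAKING (2)
the rest of the Event diff is inert for this question:
  enum Priority (field tier in record Event): symbol RED added -> inert for the asked Event verdict: nothing fires

forward: BREAKING [(active, R4), (latitude, R3)]


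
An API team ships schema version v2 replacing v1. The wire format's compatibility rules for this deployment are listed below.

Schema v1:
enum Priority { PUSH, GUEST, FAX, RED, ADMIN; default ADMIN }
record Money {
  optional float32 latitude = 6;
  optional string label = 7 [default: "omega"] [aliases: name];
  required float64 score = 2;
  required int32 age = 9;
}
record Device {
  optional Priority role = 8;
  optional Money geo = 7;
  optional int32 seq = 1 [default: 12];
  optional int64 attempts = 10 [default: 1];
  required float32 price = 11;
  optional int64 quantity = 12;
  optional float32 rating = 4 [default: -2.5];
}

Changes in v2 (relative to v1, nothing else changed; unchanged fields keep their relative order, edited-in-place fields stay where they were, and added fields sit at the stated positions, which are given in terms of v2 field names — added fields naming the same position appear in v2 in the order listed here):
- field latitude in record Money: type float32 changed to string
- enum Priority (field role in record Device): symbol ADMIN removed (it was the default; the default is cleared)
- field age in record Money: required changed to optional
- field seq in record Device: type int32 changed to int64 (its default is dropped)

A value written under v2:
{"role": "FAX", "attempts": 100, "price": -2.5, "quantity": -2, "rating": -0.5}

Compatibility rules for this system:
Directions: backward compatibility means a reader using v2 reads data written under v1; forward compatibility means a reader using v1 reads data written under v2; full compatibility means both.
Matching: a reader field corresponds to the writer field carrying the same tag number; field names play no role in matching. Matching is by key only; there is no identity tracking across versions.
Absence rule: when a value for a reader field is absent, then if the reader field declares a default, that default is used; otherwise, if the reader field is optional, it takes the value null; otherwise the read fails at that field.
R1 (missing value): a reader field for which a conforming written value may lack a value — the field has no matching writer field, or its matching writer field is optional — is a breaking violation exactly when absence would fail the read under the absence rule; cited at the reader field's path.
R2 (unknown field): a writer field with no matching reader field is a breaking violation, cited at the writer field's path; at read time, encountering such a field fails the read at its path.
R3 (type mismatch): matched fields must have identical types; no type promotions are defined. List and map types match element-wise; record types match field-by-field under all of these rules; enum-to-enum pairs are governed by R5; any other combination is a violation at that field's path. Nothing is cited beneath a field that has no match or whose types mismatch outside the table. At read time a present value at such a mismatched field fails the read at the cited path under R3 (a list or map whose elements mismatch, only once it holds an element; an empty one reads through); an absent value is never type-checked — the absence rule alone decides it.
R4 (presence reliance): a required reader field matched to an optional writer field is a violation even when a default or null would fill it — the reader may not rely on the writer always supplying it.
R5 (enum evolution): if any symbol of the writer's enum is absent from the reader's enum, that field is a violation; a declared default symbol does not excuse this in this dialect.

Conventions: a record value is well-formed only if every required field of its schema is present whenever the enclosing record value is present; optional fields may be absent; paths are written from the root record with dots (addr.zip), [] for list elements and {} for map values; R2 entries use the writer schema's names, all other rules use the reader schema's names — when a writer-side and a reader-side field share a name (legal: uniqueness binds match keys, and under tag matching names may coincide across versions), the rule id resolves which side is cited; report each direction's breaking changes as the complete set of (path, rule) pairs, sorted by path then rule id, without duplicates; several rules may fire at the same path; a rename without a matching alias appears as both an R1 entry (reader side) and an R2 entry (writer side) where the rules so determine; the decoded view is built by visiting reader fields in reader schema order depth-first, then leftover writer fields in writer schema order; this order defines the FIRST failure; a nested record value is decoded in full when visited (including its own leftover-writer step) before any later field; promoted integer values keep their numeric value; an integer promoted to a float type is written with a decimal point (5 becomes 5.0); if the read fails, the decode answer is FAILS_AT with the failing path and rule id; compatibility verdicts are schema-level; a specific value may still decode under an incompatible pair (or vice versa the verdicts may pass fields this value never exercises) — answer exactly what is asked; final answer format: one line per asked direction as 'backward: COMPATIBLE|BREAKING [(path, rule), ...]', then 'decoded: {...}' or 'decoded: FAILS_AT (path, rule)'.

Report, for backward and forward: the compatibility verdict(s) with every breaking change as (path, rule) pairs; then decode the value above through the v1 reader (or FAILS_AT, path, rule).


backward: BREAKING [(geo.latitude, R3), (role, R5), (seq, R3)]; forward: BREAKING [(geo.age, R1), (geo.age, R4), (geo.latitude, R3), (seq, R3)]; decoded: {"role": "FAX", "geo": null, "seq": 12, "attempts": 100, "price": -2.5, "quantity": -2, "rating": -0.5}

each type pair in Device: writer, then reader
checking backward for Device: reader v2 against writer v1:
  Priority -> Priority, writer optional: role aligns to role
  Money -> Money, writer optional: geo aligns to geo
  int32 -> int64, writer optional: seq aligns to seq
  int64 -> int64, writer optional: attempts aligns to attempts
  float32 -> float32, writer required: price aligns to price
  int64 -> int64, writer optional: quantity aligns to quantity
  float32 -> float32, writer optional: rating aligns to rating
  float32 -> string, writer optional: geo.latitude aligns to geo.latitude
  string -> string, writer optional: geo.label aligns to geo.label
  float64 -> float64, writer required: geo.score aligns to geo.score
  int32 -> int32, writer required: geo.age aligns to geo.age
  violation R3 at geo.latitude
  violation R5 at role
  violation R3 at seq
  => backward: BREAKING (3)
checking forward for Device: reader v1 against writer v2:
  Priority -> Priority, writer optional: role aligns to role
  Money -> Money, writer optional: geo aligns to geo
  int64 -> int32, writer optional: seq aligns to seq
  int64 -> int64, writer optional: attempts aligns to attempts
  float32 -> float32, writer required: price aligns to price
  int64 -> int64, writer optional: quantity aligns to quantity
  float32 -> float32, writer optional: rating aligns to rating
  string -> float32, writer optional: geo.latitude aligns to geo.latitude
  string -> string, writer optional: geo.label aligns to geo.label
  float64 -> float64, writer required: geo.score aligns to geo.score
  int32 -> int32, writer optional: geo.age aligns to geo.age
  violation R1 at geo.age
  violation R4 at geo.age
  violation R3 at geo.latitude
  violation R3 at seq
  => forward: BREAKING (4)
decode walk for Device under reader schema v1:
  role := "FAX"
  geo := null (not supplied -> null)
  seq := 12 (no value, default fills)
  attempts := 100
  price := -2.5
  quantity := -2
  rating := -0.5
  => decoded: {"role": "FAX", "geo": null, "seq": 12, "attempts": 100, "price": -2.5, "quantity": -2, "rating": -0.5}


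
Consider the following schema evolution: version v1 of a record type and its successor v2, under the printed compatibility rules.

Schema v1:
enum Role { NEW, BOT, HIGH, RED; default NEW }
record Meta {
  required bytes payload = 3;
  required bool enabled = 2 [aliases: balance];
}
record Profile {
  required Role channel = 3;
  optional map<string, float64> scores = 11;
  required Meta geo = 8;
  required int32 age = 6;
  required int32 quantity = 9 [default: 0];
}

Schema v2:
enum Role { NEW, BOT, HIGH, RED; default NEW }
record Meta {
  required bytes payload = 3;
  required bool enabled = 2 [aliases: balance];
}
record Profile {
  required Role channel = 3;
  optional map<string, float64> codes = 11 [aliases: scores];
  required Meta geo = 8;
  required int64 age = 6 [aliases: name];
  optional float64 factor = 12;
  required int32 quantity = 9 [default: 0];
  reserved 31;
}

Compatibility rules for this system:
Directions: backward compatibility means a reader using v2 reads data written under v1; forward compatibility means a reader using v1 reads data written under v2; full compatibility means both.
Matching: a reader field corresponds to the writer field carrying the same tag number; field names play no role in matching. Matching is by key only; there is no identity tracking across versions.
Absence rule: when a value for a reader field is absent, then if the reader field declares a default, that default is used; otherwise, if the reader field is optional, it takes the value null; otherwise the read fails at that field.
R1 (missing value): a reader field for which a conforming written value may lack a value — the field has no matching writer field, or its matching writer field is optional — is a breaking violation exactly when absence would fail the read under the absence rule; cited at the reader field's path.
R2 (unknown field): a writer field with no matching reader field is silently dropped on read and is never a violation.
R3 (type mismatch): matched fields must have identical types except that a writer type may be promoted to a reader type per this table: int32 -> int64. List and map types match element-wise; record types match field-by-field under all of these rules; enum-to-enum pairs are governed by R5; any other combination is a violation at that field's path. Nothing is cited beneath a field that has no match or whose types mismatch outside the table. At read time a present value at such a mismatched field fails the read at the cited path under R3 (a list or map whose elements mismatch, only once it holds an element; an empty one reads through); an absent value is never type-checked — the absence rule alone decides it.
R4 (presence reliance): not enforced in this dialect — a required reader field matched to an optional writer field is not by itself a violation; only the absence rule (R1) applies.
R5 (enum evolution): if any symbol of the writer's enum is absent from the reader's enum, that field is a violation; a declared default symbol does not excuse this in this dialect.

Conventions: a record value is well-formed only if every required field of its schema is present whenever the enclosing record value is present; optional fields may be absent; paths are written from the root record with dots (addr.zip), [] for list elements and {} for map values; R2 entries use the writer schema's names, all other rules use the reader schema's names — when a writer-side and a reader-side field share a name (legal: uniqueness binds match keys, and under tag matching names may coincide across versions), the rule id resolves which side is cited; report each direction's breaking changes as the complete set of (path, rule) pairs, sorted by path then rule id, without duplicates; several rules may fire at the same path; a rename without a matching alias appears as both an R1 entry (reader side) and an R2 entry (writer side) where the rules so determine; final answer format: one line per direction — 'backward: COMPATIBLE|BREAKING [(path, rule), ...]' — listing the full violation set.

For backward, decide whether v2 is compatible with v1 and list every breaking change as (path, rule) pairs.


the writer's type comes first in each Profile pair
checking backward for Profile: reader v2 against writer v1:
  Role -> Role, writer required: channel aligns to channel
  map<string, float64> -> map<string, float64>, writer optional: codes aligns to scores
  Meta -> Meta, writer required: geo aligns to geo
  int32 -> int64, writer required: age aligns to age
  no writer field matches reader factor
  int32 -> int32, writer required: quantity aligns to quantity
  bytes -> bytes, writer required: geo.payload aligns to geo.payload
  bool -> bool, writer required: geo.enabled aligns to geo.enabled
  => backward verdict for Profile: COMPATIBLE, no violations
ruling out the remaining Profile differences:
  renamed field scores to codes in record Profile (alias scores declared on the renamed field) -> no rule fires on it in Profile's dialect; the asked verdict holds
  field age in record Profile: type int32 changed to int64 -> affects forward compatibility only, which is not asked
  added field factor to record Profile: optional float64, tag 12 (in v2 it sits immediately before quantity) -> no rule fires on it in Profile's dialect; the asked verdict holds

backward: COMPATIBLE []


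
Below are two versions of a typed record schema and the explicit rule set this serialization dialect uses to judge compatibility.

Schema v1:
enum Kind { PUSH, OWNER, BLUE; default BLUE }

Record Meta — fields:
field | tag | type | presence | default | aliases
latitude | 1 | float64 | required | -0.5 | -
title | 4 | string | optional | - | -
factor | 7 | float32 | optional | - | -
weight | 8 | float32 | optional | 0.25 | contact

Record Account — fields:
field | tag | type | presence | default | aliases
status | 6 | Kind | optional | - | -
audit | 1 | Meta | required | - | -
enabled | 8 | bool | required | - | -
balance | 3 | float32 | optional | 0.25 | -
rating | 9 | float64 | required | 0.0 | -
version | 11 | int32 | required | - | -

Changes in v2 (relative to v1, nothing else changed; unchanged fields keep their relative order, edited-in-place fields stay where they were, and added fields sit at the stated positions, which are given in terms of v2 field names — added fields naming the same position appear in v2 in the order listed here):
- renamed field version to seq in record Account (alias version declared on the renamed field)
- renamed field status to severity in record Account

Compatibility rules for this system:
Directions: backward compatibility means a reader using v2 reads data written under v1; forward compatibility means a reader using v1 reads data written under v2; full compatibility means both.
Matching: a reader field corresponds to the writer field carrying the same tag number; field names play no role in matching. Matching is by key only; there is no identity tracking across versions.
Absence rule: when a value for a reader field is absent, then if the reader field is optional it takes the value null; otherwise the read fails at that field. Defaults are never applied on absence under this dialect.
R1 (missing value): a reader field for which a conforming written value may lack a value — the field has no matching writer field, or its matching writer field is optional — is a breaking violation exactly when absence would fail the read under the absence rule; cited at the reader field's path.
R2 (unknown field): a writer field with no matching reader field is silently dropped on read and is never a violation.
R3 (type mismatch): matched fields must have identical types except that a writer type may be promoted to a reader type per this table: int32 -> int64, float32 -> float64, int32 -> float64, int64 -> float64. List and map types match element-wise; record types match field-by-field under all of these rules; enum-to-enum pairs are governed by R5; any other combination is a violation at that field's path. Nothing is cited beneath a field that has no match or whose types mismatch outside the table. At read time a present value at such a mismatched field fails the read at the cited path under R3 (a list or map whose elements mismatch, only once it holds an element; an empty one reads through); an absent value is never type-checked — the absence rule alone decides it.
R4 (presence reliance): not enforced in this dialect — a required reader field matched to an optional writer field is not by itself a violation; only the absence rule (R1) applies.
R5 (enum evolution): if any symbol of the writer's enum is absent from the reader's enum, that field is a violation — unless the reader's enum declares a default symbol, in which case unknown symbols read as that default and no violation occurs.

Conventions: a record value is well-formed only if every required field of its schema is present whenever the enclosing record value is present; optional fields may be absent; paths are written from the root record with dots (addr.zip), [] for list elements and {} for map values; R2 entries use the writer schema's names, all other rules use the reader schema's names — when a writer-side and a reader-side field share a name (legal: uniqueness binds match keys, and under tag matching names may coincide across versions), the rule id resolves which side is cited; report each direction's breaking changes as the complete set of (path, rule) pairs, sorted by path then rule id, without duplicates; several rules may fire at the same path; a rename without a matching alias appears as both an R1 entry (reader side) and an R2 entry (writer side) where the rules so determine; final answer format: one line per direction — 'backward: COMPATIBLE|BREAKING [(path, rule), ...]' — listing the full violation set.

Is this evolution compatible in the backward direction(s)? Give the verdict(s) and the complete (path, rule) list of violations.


arrows below run writer -> reader for Account
backward pass over Account, reader schema v2, writer schema v1:
  severity: paired with writer status (Kind -> Kind; writer optional)
  audit: paired with writer audit (Meta -> Meta; writer required)
  enabled: paired with writer enabled (bool -> bool; writer required)
  balance: paired with writer balance (float32 -> float32; writer optional)
  rating: paired with writer rating (float64 -> float64; writer required)
  seq: paired with writer version (int32 -> int32; writer required)
  audit.latitude: paired with writer audit.latitude (float64 -> float64; writer required)
  audit.title: paired with writer audit.title (string -> string; writer optional)
  audit.factor: paired with writer audit.factor (float32 -> float32; writer optional)
  audit.weight: paired with writer audit.weight (float32 -> float32; writer optional)
  nothing fires on Account: backward is COMPATIBLE
remaining Account differences; none change what is asked:
  renamed field version to seq in record Account (alias version declared on the renamed field) -> inert for the asked Account verdict: nothing fires
  renamed field status to severity in record Account -> inert for the asked Account verdict: nothing fires

backward: COMPATIBLE []
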